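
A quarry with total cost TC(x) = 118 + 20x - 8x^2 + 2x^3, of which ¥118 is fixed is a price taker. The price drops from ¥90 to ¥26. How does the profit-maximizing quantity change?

AVC = 20 - 8x + 2x^2, minimized at x = 2 where min AVC = ¥12. MC = 20 - 16x + 6x^2.
With P = ¥90 above the shutdown price, P = MC gives x = 5.
At P = ¥26 ≥ min AVC, set P = MC: x = 3. The firm stays open but cuts output.

Output falls from 5 to 3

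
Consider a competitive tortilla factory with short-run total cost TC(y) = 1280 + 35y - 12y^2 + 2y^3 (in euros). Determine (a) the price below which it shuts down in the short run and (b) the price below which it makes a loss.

AVC = 35 - 12y + 2y^2; minimized at y = 3, giving min AVC = €17. That is the shutdown price.
ATC = 1280/y + 35 - 12y + 2y^2. Setting dATC/dy = −1280/y^2 − 12 + 4y = 0 gives y = 8 (since 4·8^3 − 12·8^2 = 1280).
min ATC = 1280/8 + 35 − 12·8 + 2·8^2 = €227. That is the break-even price.
Between these two prices the firm operates at a loss; above €227 it earns a profit.

Shutdown price = €17; break-even price = €227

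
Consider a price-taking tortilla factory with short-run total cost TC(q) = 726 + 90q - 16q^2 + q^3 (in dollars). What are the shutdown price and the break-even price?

Shutdown price = $26; break-even price = $101

AVC = 90 - 16q + q^2; minimized at q = 8, giving min AVC = $26. That is the shutdown price.
ATC = 726/q + 90 - 16q + q^2. Setting dATC/dq = −726/q^2 − 16 + 2q = 0 gives q = 11 (since 2·11^3 − 16·11^2 = 726).
min ATC = 726/11 + 90 − 16·11 + 11^2 = $101. That is the break-even price.
For $26 ≤ P < $101 the firm produces at a loss; below $26 it shuts down.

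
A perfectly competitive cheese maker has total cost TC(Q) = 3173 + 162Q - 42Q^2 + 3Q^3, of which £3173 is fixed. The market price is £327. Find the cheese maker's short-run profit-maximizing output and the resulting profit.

AVC = 162 - 42Q + 3Q^2 has its minimum £15 at Q = 7; price £327 clears that bar, so the firm operates.
MC = 162 - 84Q + 9Q^2. Setting P = MC and taking the root on the rising branch gives Q* = 11.
TR = 327·11 = 3597. TC = 3173 + 693 = 3866. Profit = 3597 − 3866 = -£269.
That loss of £269 beats the £3173 the firm would lose by shutting down; producing recovers £2904 of fixed cost.

Profit = -£269 at Q = 11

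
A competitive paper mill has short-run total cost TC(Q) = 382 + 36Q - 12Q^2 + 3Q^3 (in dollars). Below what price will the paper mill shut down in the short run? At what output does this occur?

$24 per unit, at Q = 2

The shutdown price is the minimum of AVC. VC = 36Q - 12Q^2 + 3Q^3, so AVC = 36 - 12Q + 3Q^2.
dAVC/dQ = -12 + 6Q = 0 gives Q = 2. min AVC = 36 - 12·2 + 3·2^2 = 24.
The firm shuts down for any P below $24.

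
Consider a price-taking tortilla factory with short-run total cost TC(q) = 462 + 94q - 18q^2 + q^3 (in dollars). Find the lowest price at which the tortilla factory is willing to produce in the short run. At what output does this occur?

$13 per unit, at q = 9

The firm shuts down when price falls below the minimum of average variable cost. AVC = VC/q = 94 - 18q + q^2.
dAVC/dq = -18 + 2q = 0 gives q = 9. min AVC = 94 - 18·9 + 9^2 = 13.
The firm shuts down for any P below $13.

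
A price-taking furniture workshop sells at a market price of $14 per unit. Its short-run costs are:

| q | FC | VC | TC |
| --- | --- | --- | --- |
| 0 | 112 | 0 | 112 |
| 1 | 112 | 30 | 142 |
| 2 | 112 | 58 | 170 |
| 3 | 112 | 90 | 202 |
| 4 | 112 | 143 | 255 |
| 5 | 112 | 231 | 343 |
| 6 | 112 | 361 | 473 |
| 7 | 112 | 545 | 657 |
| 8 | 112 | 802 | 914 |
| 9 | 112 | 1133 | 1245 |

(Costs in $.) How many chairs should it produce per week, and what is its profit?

q = 0 (shut down); profit = -$112

Compute π = P·q − TC at each output: q=0: -112; q=1: -128; q=2: -142; q=3: -160; q=4: -199; q=5: -273; q=6: -389; q=7: -559; q=8: -802; q=9: -1119.
Profit is highest at q = 0. Equivalently, the lowest AVC in the table is 58/2 ≈ $29 at q = 2, and P = $14 falls below it — price never covers variable cost, so the firm shuts down and loses only its fixed cost.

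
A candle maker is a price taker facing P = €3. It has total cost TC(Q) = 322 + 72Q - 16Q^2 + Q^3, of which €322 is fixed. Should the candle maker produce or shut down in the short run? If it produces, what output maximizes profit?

Shut down

Strip out fixed cost: VC = 72Q - 16Q^2 + Q^3. Then AVC = 72 - 16Q + Q^2 and MC = 72 - 32Q + 3Q^2.
The AVC parabola has its vertex at Q = 16/2 = 8, where AVC = 72 - 16·8 + 8^2 = €8.
With P < min AVC (€3 < €8), every unit sold adds to the loss.
Shutting down limits the loss to fixed cost, €322.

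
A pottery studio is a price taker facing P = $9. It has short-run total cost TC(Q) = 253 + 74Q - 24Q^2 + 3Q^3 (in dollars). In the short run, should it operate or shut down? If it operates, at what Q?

Shut down

Strip out fixed cost: VC = 74Q - 24Q^2 + 3Q^3. Then AVC = 74 - 24Q + 3Q^2 and MC = 74 - 48Q + 9Q^2.
AVC hits its minimum where MC = AVC, at Q = 4, giving min AVC = 74 - 24·4 + 3·4^2 = $26.
With P < min AVC ($9 < $26), every unit sold adds to the loss.
Shutting down limits the loss to fixed cost, $253.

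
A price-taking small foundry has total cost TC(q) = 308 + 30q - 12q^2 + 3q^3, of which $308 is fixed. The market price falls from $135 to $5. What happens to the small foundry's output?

AVC = 30 - 12q + 3q^2, minimized at q = 2 where min AVC = $18. MC = 30 - 24q + 9q^2.
With P = $135 above the shutdown price, P = MC gives q = 5.
At P = $5 < min AVC = $18, price no longer covers variable cost at any output, so the firm shuts down: q = 0.

Output falls from 5 to 0 (the firm shuts down)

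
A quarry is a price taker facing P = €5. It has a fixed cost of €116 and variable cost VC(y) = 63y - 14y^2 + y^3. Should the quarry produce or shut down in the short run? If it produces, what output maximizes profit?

Shut down

From TC, MC = TC'(y) = 63 - 28y + 3y^2 and AVC = VC/y = 63 - 14y + y^2.
The AVC parabola has its vertex at y = 14/2 = 7, where AVC = 63 - 14·7 + 7^2 = €14.
With P < min AVC (€5 < €14), every unit sold adds to the loss.
Best response: produce nothing and absorb the €116 fixed cost.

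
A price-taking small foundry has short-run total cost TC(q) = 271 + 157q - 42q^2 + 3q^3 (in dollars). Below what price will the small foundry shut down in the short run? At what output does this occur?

Short-run supply begins at min AVC. From VC = 157q - 42q^2 + 3q^3, AVC = 157 - 42q + 3q^2.
dAVC/dq = -42 + 6q = 0 gives q = 7. min AVC = 157 - 42·7 + 3·7^2 = 10.
For P < $10 the firm produces nothing.

$10 per unit, at q = 7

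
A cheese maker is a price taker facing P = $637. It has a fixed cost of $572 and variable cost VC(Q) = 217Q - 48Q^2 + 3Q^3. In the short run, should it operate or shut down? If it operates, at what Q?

Variable cost is VC = 217Q - 48Q^2 + 3Q^3, so AVC = VC/Q = 217 - 48Q + 3Q^2 and MC = dTC/dQ = 217 - 96Q + 9Q^2.
AVC hits its minimum where MC = AVC, at Q = 8, giving min AVC = 217 - 48·8 + 3·8^2 = $25.
P = $637 exceeds min AVC = $25, so the firm stays open.
P = MC gives -420 - 96Q + 9Q^2 = 0, with roots -10/3 and 14. Take the larger (rising MC): Q* = 14.
Check: AVC at Q = 14 is $133 ≤ P, so revenue covers variable cost.
Profit = P·Q − TC = 637·14 − 2434 = $6484.

Produce at Q = 14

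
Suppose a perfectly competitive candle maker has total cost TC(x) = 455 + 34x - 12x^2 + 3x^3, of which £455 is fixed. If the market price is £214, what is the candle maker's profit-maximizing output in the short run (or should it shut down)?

Produce at x = 6

From TC, MC = TC'(x) = 34 - 24x + 9x^2 and AVC = VC/x = 34 - 12x + 3x^2.
AVC hits its minimum where MC = AVC, at x = 2, giving min AVC = 34 - 12·2 + 3·2^2 = £22.
Since P = £214 ≥ min AVC = £22, price covers variable cost and the firm should produce.
P = MC gives -180 - 24x + 9x^2 = 0, with roots -10/3 and 6. Take the larger (rising MC): x* = 6.
Check: AVC at x = 6 is £70 ≤ P, so revenue covers variable cost.
Profit = P·x − TC = 214·6 − 875 = £409.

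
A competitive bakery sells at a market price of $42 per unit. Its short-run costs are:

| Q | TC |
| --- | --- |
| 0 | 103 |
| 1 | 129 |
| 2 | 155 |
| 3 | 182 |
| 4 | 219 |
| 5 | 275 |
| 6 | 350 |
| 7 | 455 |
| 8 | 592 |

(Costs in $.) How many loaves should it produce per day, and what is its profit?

Q = 4; profit = -$51

Compute π = P·Q − TC at each output: Q=0: -103; Q=1: -87; Q=2: -71; Q=3: -56; Q=4: -51; Q=5: -65; Q=6: -98; Q=7: -161; Q=8: -256.
Profit is maximized at Q = 4. AVC there is 116/4 = $29 ≤ P, so producing beats shutting down (which would give -$103).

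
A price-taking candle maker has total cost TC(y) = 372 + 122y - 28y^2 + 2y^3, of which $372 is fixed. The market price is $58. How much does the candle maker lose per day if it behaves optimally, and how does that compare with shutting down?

Profit = -$116 at y = 8

AVC = 122 - 28y + 2y^2 has its minimum $24 at y = 7; price $58 clears that bar, so the firm operates.
MC = 122 - 56y + 6y^2. Setting P = MC and taking the root on the rising branch gives y* = 8.
TR = 58·8 = 464. TC = 372 + 208 = 580. Profit = 464 − 580 = -$116.
Shutting down would mean losing the fixed cost of $372, so operating at a loss of $116 is better by $256.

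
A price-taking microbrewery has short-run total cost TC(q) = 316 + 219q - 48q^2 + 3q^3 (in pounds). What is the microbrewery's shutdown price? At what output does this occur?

The shutdown price is the minimum of AVC. VC = 219q - 48q^2 + 3q^3, so AVC = 219 - 48q + 3q^2.
dAVC/dq = -48 + 6q = 0 gives q = 8. min AVC = 219 - 48·8 + 3·8^2 = 27.
So the shutdown price is £27.

£27 per unit, at q = 8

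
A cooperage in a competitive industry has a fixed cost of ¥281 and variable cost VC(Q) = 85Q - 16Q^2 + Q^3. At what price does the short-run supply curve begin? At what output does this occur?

¥21 per unit, at Q = 8

Short-run supply begins at min AVC. From VC = 85Q - 16Q^2 + Q^3, AVC = 85 - 16Q + Q^2.
At the minimum of AVC, MC = AVC. MC = 85 - 32Q + 3Q^2; setting MC = AVC gives 2Q^2 - 16Q = 0, so Q = 8. min AVC = 21.
For P < ¥21 the firm produces nothing.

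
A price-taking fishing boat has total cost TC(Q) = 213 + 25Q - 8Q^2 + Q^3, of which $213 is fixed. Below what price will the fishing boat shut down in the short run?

$9 per unit

Short-run supply begins at min AVC. From VC = 25Q - 8Q^2 + Q^3, AVC = 25 - 8Q + Q^2.
dAVC/dQ = -8 + 2Q = 0 gives Q = 4. min AVC = 25 - 8·4 + 4^2 = 9.
For P < $9 the firm produces nothing.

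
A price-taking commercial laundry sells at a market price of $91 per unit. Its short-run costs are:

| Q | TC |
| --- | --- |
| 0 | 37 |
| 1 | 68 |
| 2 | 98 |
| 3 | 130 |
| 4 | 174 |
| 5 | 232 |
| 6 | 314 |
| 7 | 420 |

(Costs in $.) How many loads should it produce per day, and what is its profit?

Tabulate TR − TC: Q=0: -37; Q=1: 23; Q=2: 84; Q=3: 143; Q=4: 190; Q=5: 223; Q=6: 232; Q=7: 217.
Profit is maximized at Q = 6. AVC there is 277/6 = $46.17 ≤ P, so producing beats shutting down (which would give -$37).

Q = 6; profit = $232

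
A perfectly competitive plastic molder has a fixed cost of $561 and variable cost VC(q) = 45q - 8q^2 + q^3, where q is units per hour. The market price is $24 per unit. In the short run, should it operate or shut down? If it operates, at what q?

From TC, MC = TC'(q) = 45 - 16q + 3q^2 and AVC = VC/q = 45 - 8q + q^2.
The AVC parabola has its vertex at q = 8/2 = 4, where AVC = 45 - 8·4 + 4^2 = $29.
Since P = $24 < min AVC = $29, price fails to cover variable cost at any output.
The firm minimizes its loss by shutting down and losing only its fixed cost of $561.

Shut down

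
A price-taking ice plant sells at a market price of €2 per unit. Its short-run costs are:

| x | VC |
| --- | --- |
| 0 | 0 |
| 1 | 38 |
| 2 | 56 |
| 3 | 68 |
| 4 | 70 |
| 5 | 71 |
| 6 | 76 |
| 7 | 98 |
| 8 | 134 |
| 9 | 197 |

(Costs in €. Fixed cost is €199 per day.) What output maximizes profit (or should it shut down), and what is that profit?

x = 0 (shut down); profit = -€199

Compute π = P·x − TC at each output: x=0: -199; x=1: -235; x=2: -251; x=3: -261; x=4: -261; x=5: -260; x=6: -263; x=7: -283; x=8: -317; x=9: -378.
Profit is highest at x = 0. Equivalently, the lowest AVC in the table is 76/6 ≈ €12.67 at x = 6, and P = €2 falls below it — price never covers variable cost, so the firm shuts down and loses only its fixed cost.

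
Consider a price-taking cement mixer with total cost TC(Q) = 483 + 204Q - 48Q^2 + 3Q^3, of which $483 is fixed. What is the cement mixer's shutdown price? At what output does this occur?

$12 per unit, at Q = 8

The firm shuts down when price falls below the minimum of average variable cost. AVC = VC/Q = 204 - 48Q + 3Q^2.
At the minimum of AVC, MC = AVC. MC = 204 - 96Q + 9Q^2; setting MC = AVC gives 6Q^2 - 48Q = 0, so Q = 8. min AVC = 12.
So the shutdown price is $12.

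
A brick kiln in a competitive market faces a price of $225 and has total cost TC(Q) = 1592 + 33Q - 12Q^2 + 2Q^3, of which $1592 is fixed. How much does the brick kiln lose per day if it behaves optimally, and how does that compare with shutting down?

AVC = 33 - 12Q + 2Q^2 has its minimum $15 at Q = 3; price $225 clears that bar, so the firm operates.
With MC = 33 - 24Q + 6Q^2, P = MC on the upward-sloping part at Q* = 8.
TR = 225·8 = 1800. TC = 1592 + 520 = 2112. Profit = 1800 − 2112 = -$312.
By producing, the firm covers all variable cost plus $1280 of fixed cost; shutting down would lose the full $1592.

Profit = -$312 at Q = 8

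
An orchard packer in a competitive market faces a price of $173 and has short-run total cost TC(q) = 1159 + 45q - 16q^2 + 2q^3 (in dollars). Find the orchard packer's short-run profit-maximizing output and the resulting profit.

AVC = 45 - 16q + 2q^2 has its minimum $13 at q = 4; price $173 clears that bar, so the firm operates.
With MC = 45 - 32q + 6q^2, P = MC on the upward-sloping part at q* = 8.
TR = 173·8 = 1384. TC = 1159 + 360 = 1519. Profit = 1384 − 1519 = -$135.
Shutting down would mean losing the fixed cost of $1159, so operating at a loss of $135 is better by $1024.

Profit = -$135 at q = 8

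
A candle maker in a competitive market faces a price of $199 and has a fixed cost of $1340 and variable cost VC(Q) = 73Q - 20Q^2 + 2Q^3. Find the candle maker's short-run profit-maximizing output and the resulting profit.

AVC = 73 - 20Q + 2Q^2 has its minimum $23 at Q = 5; price $199 clears that bar, so the firm operates.
With MC = 73 - 40Q + 6Q^2, P = MC on the upward-sloping part at Q* = 9.
TR = 199·9 = 1791. TC = 1340 + 495 = 1835. Profit = 1791 − 1835 = -$44.
That loss of $44 beats the $1340 the firm would lose by shutting down; producing recovers $1296 of fixed cost.

Profit = -$44 at Q = 9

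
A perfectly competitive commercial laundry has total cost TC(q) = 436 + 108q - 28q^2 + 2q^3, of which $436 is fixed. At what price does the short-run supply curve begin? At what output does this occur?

$10 per unit, at q = 7

The shutdown price is the minimum of AVC. VC = 108q - 28q^2 + 2q^3, so AVC = 108 - 28q + 2q^2.
dAVC/dq = -28 + 4q = 0 gives q = 7. min AVC = 108 - 28·7 + 2·7^2 = 10.
The firm shuts down for any P below $10.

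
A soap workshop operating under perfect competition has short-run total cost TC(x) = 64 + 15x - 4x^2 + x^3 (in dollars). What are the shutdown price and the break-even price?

Shutdown price = min AVC. AVC = 15 - 4x + x^2, with vertex at x = 2 and minimum $11.
ATC = 64/x + 15 - 4x + x^2. Setting dATC/dx = −64/x^2 − 4 + 2x = 0 gives x = 4 (since 2·4^3 − 4·4^2 = 64).
min ATC = 64/4 + 15 − 4·4 + 4^2 = $31. That is the break-even price.
For $11 ≤ P < $31 the firm produces at a loss; below $11 it shuts down.

Shutdown price = $11; break-even price = $31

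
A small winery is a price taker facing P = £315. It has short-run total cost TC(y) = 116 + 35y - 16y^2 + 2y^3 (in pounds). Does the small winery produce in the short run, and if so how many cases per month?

From TC, MC = TC'(y) = 35 - 32y + 6y^2 and AVC = VC/y = 35 - 16y + 2y^2.
AVC is minimized where dAVC/dy = -16 + 4y = 0, at y = 4; min AVC = 35 - 16·4 + 2·4^2 = £3.
Since P = £315 ≥ min AVC = £3, price covers variable cost and the firm should produce.
P = MC gives -280 - 32y + 6y^2 = 0, with roots -14/3 and 10. Take the larger (rising MC): y* = 10.
Check: AVC at y = 10 is £75 ≤ P, so revenue covers variable cost.
Profit = P·y − TC = 315·10 − 866 = £2284.

Produce at y = 10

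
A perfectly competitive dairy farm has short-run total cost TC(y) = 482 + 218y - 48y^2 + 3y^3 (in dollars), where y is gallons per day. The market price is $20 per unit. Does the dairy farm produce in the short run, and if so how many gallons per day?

From TC, MC = TC'(y) = 218 - 96y + 9y^2 and AVC = VC/y = 218 - 48y + 3y^2.
AVC is minimized where dAVC/dy = -48 + 6y = 0, at y = 8; min AVC = 218 - 48·8 + 3·8^2 = $26.
Since P = $20 < min AVC = $26, price fails to cover variable cost at any output.
Shutting down limits the loss to fixed cost, $482.

Shut down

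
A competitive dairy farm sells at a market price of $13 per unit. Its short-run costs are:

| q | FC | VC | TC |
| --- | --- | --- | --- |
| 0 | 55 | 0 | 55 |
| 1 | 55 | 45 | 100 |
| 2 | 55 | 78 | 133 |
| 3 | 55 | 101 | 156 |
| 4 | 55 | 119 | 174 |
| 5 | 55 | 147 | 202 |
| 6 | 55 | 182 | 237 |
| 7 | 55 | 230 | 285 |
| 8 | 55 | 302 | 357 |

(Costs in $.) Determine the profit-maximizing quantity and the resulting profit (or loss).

q = 0 (shut down); profit = -$55

Profit at each row (π = 13q − TC): q=0: -55; q=1: -87; q=2: -107; q=3: -117; q=4: -122; q=5: -137; q=6: -159; q=7: -194; q=8: -253.
Profit is highest at q = 0. Equivalently, the lowest AVC in the table is 147/5 ≈ $29.40 at q = 5, and P = $13 falls below it — price never covers variable cost, so the firm shuts down and loses only its fixed cost.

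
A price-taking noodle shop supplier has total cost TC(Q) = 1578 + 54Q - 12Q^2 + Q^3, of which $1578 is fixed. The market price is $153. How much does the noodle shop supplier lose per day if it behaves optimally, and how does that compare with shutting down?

Profit = -$368 at Q = 11

AVC = 54 - 12Q + Q^2 has its minimum $18 at Q = 6; price $153 clears that bar, so the firm operates.
MC = 54 - 24Q + 3Q^2. Setting P = MC and taking the root on the rising branch gives Q* = 11.
TR = 153·11 = 1683. TC = 1578 + 473 = 2051. Profit = 1683 − 2051 = -$368.
Shutting down would mean losing the fixed cost of $1578, so operating at a loss of $368 is better by $1210.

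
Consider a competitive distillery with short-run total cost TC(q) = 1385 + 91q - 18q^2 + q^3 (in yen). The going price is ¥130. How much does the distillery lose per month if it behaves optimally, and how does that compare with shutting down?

Profit = -¥33 at q = 13

AVC = 91 - 18q + q^2; min AVC = ¥10 at q = 9. Since P = ¥130 ≥ min AVC, the firm produces.
MC = 91 - 36q + 3q^2. Setting P = MC and taking the root on the rising branch gives q* = 13.
TR = 130·13 = 1690. TC = 1385 + 338 = 1723. Profit = 1690 − 1723 = -¥33.
That loss of ¥33 beats the ¥1385 the firm would lose by shutting down; producing recovers ¥1352 of fixed cost.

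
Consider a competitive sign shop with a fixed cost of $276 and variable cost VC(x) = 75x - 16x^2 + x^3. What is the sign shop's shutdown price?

$11 per unit

The shutdown price is the minimum of AVC. VC = 75x - 16x^2 + x^3, so AVC = 75 - 16x + x^2.
dAVC/dx = -16 + 2x = 0 gives x = 8. min AVC = 75 - 16·8 + 8^2 = 11.
So the shutdown price is $11.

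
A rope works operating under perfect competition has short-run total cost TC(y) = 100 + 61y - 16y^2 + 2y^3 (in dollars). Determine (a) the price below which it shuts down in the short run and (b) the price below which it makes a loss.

Shutdown price = $29; break-even price = $51

Shutdown price = min AVC. AVC = 61 - 16y + 2y^2, with vertex at y = 4 and minimum $29.
ATC = 100/y + 61 - 16y + 2y^2. Setting dATC/dy = −100/y^2 − 16 + 4y = 0 gives y = 5 (since 4·5^3 − 16·5^2 = 100).
min ATC = 100/5 + 61 − 16·5 + 2·5^2 = $51. That is the break-even price.
Between these two prices the firm operates at a loss; above $51 it earns a profit.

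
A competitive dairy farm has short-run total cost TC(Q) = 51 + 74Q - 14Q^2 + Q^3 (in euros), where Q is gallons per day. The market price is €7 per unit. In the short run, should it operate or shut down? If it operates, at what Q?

Shut down

Variable cost is VC = 74Q - 14Q^2 + Q^3, so AVC = VC/Q = 74 - 14Q + Q^2 and MC = dTC/dQ = 74 - 28Q + 3Q^2.
AVC is minimized where dAVC/dQ = -14 + 2Q = 0, at Q = 7; min AVC = 74 - 14·7 + 7^2 = €25.
Since P = €7 < min AVC = €25, price fails to cover variable cost at any output.
The firm minimizes its loss by shutting down and losing only its fixed cost of €51.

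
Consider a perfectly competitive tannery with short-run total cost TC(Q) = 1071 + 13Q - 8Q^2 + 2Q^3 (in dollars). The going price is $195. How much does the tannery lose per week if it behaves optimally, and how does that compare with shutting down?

AVC = 13 - 8Q + 2Q^2; min AVC = $5 at Q = 2. Since P = $195 ≥ min AVC, the firm produces.
MC = 13 - 16Q + 6Q^2. Setting P = MC and taking the root on the rising branch gives Q* = 7.
TR = 195·7 = 1365. TC = 1071 + 385 = 1456. Profit = 1365 − 1456 = -$91.
Shutting down would mean losing the fixed cost of $1071, so operating at a loss of $91 is better by $980.

Profit = -$91 at Q = 7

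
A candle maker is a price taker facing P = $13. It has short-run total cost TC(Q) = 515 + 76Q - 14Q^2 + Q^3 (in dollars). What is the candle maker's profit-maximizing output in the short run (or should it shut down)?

Strip out fixed cost: VC = 76Q - 14Q^2 + Q^3. Then AVC = 76 - 14Q + Q^2 and MC = 76 - 28Q + 3Q^2.
AVC is minimized where dAVC/dQ = -14 + 2Q = 0, at Q = 7; min AVC = 76 - 14·7 + 7^2 = $27.
P = $13 lies below min AVC = $27; no output level covers variable cost.
Shutting down limits the loss to fixed cost, $515.

Shut down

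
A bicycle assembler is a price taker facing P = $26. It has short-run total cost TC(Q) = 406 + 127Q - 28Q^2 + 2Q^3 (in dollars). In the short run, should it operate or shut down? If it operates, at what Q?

Shut down

Variable cost is VC = 127Q - 28Q^2 + 2Q^3, so AVC = VC/Q = 127 - 28Q + 2Q^2 and MC = dTC/dQ = 127 - 56Q + 6Q^2.
AVC hits its minimum where MC = AVC, at Q = 7, giving min AVC = 127 - 28·7 + 2·7^2 = $29.
Since P = $26 < min AVC = $29, price fails to cover variable cost at any output.
The firm minimizes its loss by shutting down and losing only its fixed cost of $406.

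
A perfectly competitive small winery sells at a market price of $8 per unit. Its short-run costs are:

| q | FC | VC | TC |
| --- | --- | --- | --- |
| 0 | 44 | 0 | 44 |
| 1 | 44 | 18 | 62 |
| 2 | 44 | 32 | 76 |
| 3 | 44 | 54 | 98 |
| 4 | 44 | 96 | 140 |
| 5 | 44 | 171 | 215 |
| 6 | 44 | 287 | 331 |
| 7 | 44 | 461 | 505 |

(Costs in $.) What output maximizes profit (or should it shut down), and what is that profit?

Tabulate TR − TC: q=0: -44; q=1: -54; q=2: -60; q=3: -74; q=4: -108; q=5: -175; q=6: -283; q=7: -449.
Profit is highest at q = 0. Equivalently, the lowest AVC in the table is 32/2 ≈ $16 at q = 2, and P = $8 falls below it — price never covers variable cost, so the firm shuts down and loses only its fixed cost.

q = 0 (shut down); profit = -$44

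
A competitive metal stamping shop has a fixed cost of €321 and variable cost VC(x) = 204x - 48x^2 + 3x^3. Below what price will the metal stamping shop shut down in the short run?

€12 per unit

The firm shuts down when price falls below the minimum of average variable cost. AVC = VC/x = 204 - 48x + 3x^2.
At the minimum of AVC, MC = AVC. MC = 204 - 96x + 9x^2; setting MC = AVC gives 6x^2 - 48x = 0, so x = 8. min AVC = 12.
The firm shuts down for any P below €12.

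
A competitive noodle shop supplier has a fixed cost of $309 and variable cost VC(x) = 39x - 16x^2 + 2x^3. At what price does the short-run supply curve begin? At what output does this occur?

$7 per unit, at x = 4

The firm shuts down when price falls below the minimum of average variable cost. AVC = VC/x = 39 - 16x + 2x^2.
dAVC/dx = -16 + 4x = 0 gives x = 4. min AVC = 39 - 16·4 + 2·4^2 = 7.
The firm shuts down for any P below $7.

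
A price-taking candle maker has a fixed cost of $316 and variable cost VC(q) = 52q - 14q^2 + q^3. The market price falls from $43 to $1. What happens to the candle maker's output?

Output falls from 9 to 0 (the firm shuts down)

AVC = 52 - 14q + q^2, minimized at q = 7 where min AVC = $3. MC = 52 - 28q + 3q^2.
With P = $43 above the shutdown price, P = MC gives q = 9.
At P = $1 < min AVC = $3, price no longer covers variable cost at any output, so the firm shuts down: q = 0.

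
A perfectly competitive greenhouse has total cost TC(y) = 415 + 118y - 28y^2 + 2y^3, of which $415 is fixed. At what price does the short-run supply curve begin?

$20 per unit

The firm shuts down when price falls below the minimum of average variable cost. AVC = VC/y = 118 - 28y + 2y^2.
At the minimum of AVC, MC = AVC. MC = 118 - 56y + 6y^2; setting MC = AVC gives 4y^2 - 28y = 0, so y = 7. min AVC = 20.
For P < $20 the firm produces nothing.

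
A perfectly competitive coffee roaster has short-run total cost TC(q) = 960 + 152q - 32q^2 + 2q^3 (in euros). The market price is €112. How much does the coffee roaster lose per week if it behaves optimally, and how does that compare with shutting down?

AVC = 152 - 32q + 2q^2 has its minimum €24 at q = 8; price €112 clears that bar, so the firm operates.
With MC = 152 - 64q + 6q^2, P = MC on the upward-sloping part at q* = 10.
TR = 112·10 = 1120. TC = 960 + 320 = 1280. Profit = 1120 − 1280 = -€160.
That loss of €160 beats the €960 the firm would lose by shutting down; producing recovers €800 of fixed cost.

Profit = -€160 at q = 10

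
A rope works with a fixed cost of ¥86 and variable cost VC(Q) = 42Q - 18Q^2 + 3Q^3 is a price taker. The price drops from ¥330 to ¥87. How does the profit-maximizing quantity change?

Output falls from 8 to 5

AVC = 42 - 18Q + 3Q^2, minimized at Q = 3 where min AVC = ¥15. MC = 42 - 36Q + 9Q^2.
At P = ¥330 ≥ min AVC, set P = MC on the rising branch: Q = 8.
At P = ¥87 ≥ min AVC, set P = MC: Q = 5. The firm stays open but cuts output.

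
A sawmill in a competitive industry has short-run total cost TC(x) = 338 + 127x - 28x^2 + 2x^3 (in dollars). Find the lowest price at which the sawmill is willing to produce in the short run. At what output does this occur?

$29 per unit, at x = 7

The shutdown price is the minimum of AVC. VC = 127x - 28x^2 + 2x^3, so AVC = 127 - 28x + 2x^2.
dAVC/dx = -28 + 4x = 0 gives x = 7. min AVC = 127 - 28·7 + 2·7^2 = 29.
For P < $29 the firm produces nothing.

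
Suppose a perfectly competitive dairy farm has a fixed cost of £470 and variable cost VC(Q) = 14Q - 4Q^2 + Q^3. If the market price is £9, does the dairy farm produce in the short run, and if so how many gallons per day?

Shut down

Variable cost is VC = 14Q - 4Q^2 + Q^3, so AVC = VC/Q = 14 - 4Q + Q^2 and MC = dTC/dQ = 14 - 8Q + 3Q^2.
AVC hits its minimum where MC = AVC, at Q = 2, giving min AVC = 14 - 4·2 + 2^2 = £10.
With P < min AVC (£9 < £10), every unit sold adds to the loss.
Best response: produce nothing and absorb the £470 fixed cost.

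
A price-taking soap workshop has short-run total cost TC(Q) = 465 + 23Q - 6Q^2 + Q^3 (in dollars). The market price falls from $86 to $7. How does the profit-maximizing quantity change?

Output falls from 7 to 0 (the firm shuts down)

AVC = 23 - 6Q + Q^2, minimized at Q = 3 where min AVC = $14. MC = 23 - 12Q + 3Q^2.
With P = $86 above the shutdown price, P = MC gives Q = 7.
At P = $7 < min AVC = $14, price no longer covers variable cost at any output, so the firm shuts down: Q = 0.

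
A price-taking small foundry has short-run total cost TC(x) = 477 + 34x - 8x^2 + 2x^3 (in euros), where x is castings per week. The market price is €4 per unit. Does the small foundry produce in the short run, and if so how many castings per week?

Variable cost is VC = 34x - 8x^2 + 2x^3, so AVC = VC/x = 34 - 8x + 2x^2 and MC = dTC/dx = 34 - 16x + 6x^2.
AVC hits its minimum where MC = AVC, at x = 2, giving min AVC = 34 - 8·2 + 2·2^2 = €26.
Since P = €4 < min AVC = €26, price fails to cover variable cost at any output.
The firm minimizes its loss by shutting down and losing only its fixed cost of €477.

Shut down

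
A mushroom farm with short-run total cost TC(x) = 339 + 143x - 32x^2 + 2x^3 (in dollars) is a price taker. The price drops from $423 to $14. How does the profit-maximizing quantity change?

Output falls from 14 to 0 (the firm shuts down)

AVC = 143 - 32x + 2x^2, minimized at x = 8 where min AVC = $15. MC = 143 - 64x + 6x^2.
At P = $423 ≥ min AVC, set P = MC on the rising branch: x = 14.
At P = $14 < min AVC = $15, price no longer covers variable cost at any output, so the firm shuts down: x = 0.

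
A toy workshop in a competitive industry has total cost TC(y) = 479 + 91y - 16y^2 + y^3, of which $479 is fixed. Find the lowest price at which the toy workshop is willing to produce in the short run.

The firm shuts down when price falls below the minimum of average variable cost. AVC = VC/y = 91 - 16y + y^2.
dAVC/dy = -16 + 2y = 0 gives y = 8. min AVC = 91 - 16·8 + 8^2 = 27.
The firm shuts down for any P below $27.

$27 per unit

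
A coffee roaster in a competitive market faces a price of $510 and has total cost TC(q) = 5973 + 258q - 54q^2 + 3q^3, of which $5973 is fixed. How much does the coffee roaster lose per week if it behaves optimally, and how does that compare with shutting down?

Profit = -$93 at q = 14

AVC = 258 - 54q + 3q^2; min AVC = $15 at q = 9. Since P = $510 ≥ min AVC, the firm produces.
MC = 258 - 108q + 9q^2. Setting P = MC and taking the root on the rising branch gives q* = 14.
TR = 510·14 = 7140. TC = 5973 + 1260 = 7233. Profit = 7140 − 7233 = -$93.
Shutting down would mean losing the fixed cost of $5973, so operating at a loss of $93 is better by $5880.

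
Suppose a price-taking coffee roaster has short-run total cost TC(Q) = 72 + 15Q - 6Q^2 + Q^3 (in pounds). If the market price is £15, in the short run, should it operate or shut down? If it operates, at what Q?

Produce at Q = 4

Variable cost is VC = 15Q - 6Q^2 + Q^3, so AVC = VC/Q = 15 - 6Q + Q^2 and MC = dTC/dQ = 15 - 12Q + 3Q^2.
AVC is minimized where dAVC/dQ = -6 + 2Q = 0, at Q = 3; min AVC = 15 - 6·3 + 3^2 = £6.
Since P = £15 ≥ min AVC = £6, price covers variable cost and the firm should produce.
Set P = MC: 15 = 15 - 12Q + 3Q^2 → -12Q + 3Q^2 = 0. The roots are Q = 0 and Q = 4; the profit-maximizing output is on the rising part of MC, so Q* = 4.
Check: AVC at Q = 4 is £7 ≤ P, so revenue covers variable cost.
Profit = P·Q − TC = 15·4 − 100 = -£40, a loss, but smaller than the £72 fixed cost the firm would lose by shutting down.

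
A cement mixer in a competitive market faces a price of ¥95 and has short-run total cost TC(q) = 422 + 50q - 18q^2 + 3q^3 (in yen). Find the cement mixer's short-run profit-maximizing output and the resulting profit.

AVC = 50 - 18q + 3q^2; min AVC = ¥23 at q = 3. Since P = ¥95 ≥ min AVC, the firm produces.
With MC = 50 - 36q + 9q^2, P = MC on the upward-sloping part at q* = 5.
TR = 95·5 = 475. TC = 422 + 175 = 597. Profit = 475 − 597 = -¥122.
Shutting down would mean losing the fixed cost of ¥422, so operating at a loss of ¥122 is better by ¥300.

Profit = -¥122 at q = 5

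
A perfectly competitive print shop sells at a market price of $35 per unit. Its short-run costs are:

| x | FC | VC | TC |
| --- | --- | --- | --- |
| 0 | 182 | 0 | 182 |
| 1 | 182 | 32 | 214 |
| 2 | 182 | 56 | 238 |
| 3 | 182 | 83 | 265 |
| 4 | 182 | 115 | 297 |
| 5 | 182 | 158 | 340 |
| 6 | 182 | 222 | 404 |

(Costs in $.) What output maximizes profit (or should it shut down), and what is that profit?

x = 4; profit = -$157

Profit at each row (π = 35x − TC): x=0: -182; x=1: -179; x=2: -168; x=3: -160; x=4: -157; x=5: -165; x=6: -194.
Profit is maximized at x = 4. AVC there is 115/4 = $28.75 ≤ P, so producing beats shutting down (which would give -$182).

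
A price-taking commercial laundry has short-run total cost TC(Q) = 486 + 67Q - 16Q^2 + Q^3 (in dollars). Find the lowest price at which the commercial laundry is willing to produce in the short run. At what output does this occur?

Short-run supply begins at min AVC. From VC = 67Q - 16Q^2 + Q^3, AVC = 67 - 16Q + Q^2.
dAVC/dQ = -16 + 2Q = 0 gives Q = 8. min AVC = 67 - 16·8 + 8^2 = 3.
For P < $3 the firm produces nothing.

$3 per unit, at Q = 8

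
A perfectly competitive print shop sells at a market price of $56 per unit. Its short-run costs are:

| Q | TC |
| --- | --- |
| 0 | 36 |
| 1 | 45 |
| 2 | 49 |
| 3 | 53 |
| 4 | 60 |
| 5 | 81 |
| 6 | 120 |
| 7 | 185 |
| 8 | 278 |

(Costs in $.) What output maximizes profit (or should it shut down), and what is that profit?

Tabulate TR − TC: Q=0: -36; Q=1: 11; Q=2: 63; Q=3: 115; Q=4: 164; Q=5: 199; Q=6: 216; Q=7: 207; Q=8: 170.
Profit is maximized at Q = 6. AVC there is 84/6 = $14 ≤ P, so producing beats shutting down (which would give -$36).

Q = 6; profit = $216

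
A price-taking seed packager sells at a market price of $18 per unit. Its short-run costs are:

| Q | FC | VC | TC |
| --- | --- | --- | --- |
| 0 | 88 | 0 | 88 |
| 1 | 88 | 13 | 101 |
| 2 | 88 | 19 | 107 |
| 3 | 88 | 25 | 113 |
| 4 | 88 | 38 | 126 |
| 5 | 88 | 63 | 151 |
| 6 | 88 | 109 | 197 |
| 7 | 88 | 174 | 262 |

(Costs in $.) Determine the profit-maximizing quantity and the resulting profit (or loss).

Q = 4; profit = -$54

Tabulate TR − TC: Q=0: -88; Q=1: -83; Q=2: -71; Q=3: -59; Q=4: -54; Q=5: -61; Q=6: -89; Q=7: -136.
Profit is maximized at Q = 4. AVC there is 38/4 = $9.50 ≤ P, so producing beats shutting down (which would give -$88).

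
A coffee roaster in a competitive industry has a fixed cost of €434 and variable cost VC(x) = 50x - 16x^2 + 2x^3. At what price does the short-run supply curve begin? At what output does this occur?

€18 per unit, at x = 4

The shutdown price is the minimum of AVC. VC = 50x - 16x^2 + 2x^3, so AVC = 50 - 16x + 2x^2.
dAVC/dx = -16 + 4x = 0 gives x = 4. min AVC = 50 - 16·4 + 2·4^2 = 18.
For P < €18 the firm produces nothing.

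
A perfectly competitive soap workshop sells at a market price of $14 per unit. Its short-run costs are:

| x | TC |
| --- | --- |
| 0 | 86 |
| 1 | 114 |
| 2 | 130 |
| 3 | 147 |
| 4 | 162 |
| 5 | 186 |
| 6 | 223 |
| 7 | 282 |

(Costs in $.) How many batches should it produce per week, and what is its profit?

Tabulate TR − TC: x=0: -86; x=1: -100; x=2: -102; x=3: -105; x=4: -106; x=5: -116; x=6: -139; x=7: -184.
Profit is highest at x = 0. Equivalently, the lowest AVC in the table is 76/4 ≈ $19 at x = 4, and P = $14 falls below it — price never covers variable cost, so the firm shuts down and loses only its fixed cost.

x = 0 (shut down); profit = -$86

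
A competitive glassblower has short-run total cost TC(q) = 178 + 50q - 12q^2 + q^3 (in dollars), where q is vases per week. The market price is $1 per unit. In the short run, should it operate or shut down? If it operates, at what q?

From TC, MC = TC'(q) = 50 - 24q + 3q^2 and AVC = VC/q = 50 - 12q + q^2.
AVC hits its minimum where MC = AVC, at q = 6, giving min AVC = 50 - 12·6 + 6^2 = $14.
Since P = $1 < min AVC = $14, price fails to cover variable cost at any output.
Shutting down limits the loss to fixed cost, $178.

Shut down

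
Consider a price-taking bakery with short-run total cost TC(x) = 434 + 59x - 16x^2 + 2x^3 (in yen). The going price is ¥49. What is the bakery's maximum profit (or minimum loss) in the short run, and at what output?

AVC = 59 - 16x + 2x^2 has its minimum ¥27 at x = 4; price ¥49 clears that bar, so the firm operates.
With MC = 59 - 32x + 6x^2, P = MC on the upward-sloping part at x* = 5.
TR = 49·5 = 245. TC = 434 + 145 = 579. Profit = 245 − 579 = -¥334.
That loss of ¥334 beats the ¥434 the firm would lose by shutting down; producing recovers ¥100 of fixed cost.

Profit = -¥334 at x = 5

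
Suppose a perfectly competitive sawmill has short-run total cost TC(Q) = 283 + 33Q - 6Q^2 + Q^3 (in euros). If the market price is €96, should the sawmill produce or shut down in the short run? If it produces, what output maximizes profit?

Produce at Q = 7

Strip out fixed cost: VC = 33Q - 6Q^2 + Q^3. Then AVC = 33 - 6Q + Q^2 and MC = 33 - 12Q + 3Q^2.
The AVC parabola has its vertex at Q = 6/2 = 3, where AVC = 33 - 6·3 + 3^2 = €24.
Because €96 ≥ €24, revenue can cover variable cost; the firm operates.
Solving P = MC: -63 - 12Q + 3Q^2 = 0 ⇒ Q = -3 or 7. On the upward-sloping branch, Q* = 7.
Check: AVC at Q = 7 is €40 ≤ P, so revenue covers variable cost.
Profit = P·Q − TC = 96·7 − 563 = €109.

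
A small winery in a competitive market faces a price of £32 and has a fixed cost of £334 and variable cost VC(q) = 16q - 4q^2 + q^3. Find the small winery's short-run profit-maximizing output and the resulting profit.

AVC = 16 - 4q + q^2 has its minimum £12 at q = 2; price £32 clears that bar, so the firm operates.
MC = 16 - 8q + 3q^2. Setting P = MC and taking the root on the rising branch gives q* = 4.
TR = 32·4 = 128. TC = 334 + 64 = 398. Profit = 128 − 398 = -£270.
By producing, the firm covers all variable cost plus £64 of fixed cost; shutting down would lose the full £334.

Profit = -£270 at q = 4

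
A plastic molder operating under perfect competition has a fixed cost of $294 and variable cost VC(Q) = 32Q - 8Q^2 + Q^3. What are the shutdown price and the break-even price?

Shutdown price = $16; break-even price = $67

AVC = 32 - 8Q + Q^2; minimized at Q = 4, giving min AVC = $16. That is the shutdown price.
ATC = 294/Q + 32 - 8Q + Q^2. Setting dATC/dQ = −294/Q^2 − 8 + 2Q = 0 gives Q = 7 (since 2·7^3 − 8·7^2 = 294).
min ATC = 294/7 + 32 − 8·7 + 7^2 = $67. That is the break-even price.
For $16 ≤ P < $67 the firm produces at a loss; below $16 it shuts down.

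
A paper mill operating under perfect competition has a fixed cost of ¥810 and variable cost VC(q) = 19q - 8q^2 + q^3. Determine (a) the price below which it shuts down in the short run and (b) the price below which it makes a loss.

Shutdown price = ¥3; break-even price = ¥118

AVC = 19 - 8q + q^2; minimized at q = 4, giving min AVC = ¥3. That is the shutdown price.
ATC = 810/q + 19 - 8q + q^2. Setting dATC/dq = −810/q^2 − 8 + 2q = 0 gives q = 9 (since 2·9^3 − 8·9^2 = 810).
min ATC = 810/9 + 19 − 8·9 + 9^2 = ¥118. That is the break-even price.
Between these two prices the firm operates at a loss; above ¥118 it earns a profit.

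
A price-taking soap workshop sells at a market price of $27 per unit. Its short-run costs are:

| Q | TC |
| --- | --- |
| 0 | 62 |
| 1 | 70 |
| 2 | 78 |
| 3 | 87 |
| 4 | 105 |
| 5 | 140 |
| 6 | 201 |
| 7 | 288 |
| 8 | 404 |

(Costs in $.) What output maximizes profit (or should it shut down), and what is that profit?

Q = 4; profit = $3

Profit at each row (π = 27Q − TC): Q=0: -62; Q=1: -43; Q=2: -24; Q=3: -6; Q=4: 3; Q=5: -5; Q=6: -39; Q=7: -99; Q=8: -188.
Profit is maximized at Q = 4. AVC there is 43/4 = $10.75 ≤ P, so producing beats shutting down (which would give -$62).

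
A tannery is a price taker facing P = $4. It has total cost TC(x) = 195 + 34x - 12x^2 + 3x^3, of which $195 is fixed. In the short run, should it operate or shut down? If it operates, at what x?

Shut down

From TC, MC = TC'(x) = 34 - 24x + 9x^2 and AVC = VC/x = 34 - 12x + 3x^2.
AVC hits its minimum where MC = AVC, at x = 2, giving min AVC = 34 - 12·2 + 3·2^2 = $22.
With P < min AVC ($4 < $22), every unit sold adds to the loss.
Best response: produce nothing and absorb the $195 fixed cost.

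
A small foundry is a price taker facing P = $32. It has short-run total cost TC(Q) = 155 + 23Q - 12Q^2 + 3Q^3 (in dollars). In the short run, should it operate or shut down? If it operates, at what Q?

From TC, MC = TC'(Q) = 23 - 24Q + 9Q^2 and AVC = VC/Q = 23 - 12Q + 3Q^2.
AVC is minimized where dAVC/dQ = -12 + 6Q = 0, at Q = 2; min AVC = 23 - 12·2 + 3·2^2 = $11.
Because $32 ≥ $11, revenue can cover variable cost; the firm operates.
Set P = MC: 32 = 23 - 24Q + 9Q^2 → -9 - 24Q + 9Q^2 = 0. The roots are Q = -1/3 and Q = 3; the profit-maximizing output is on the rising part of MC, so Q* = 3.
Check: AVC at Q = 3 is $14 ≤ P, so revenue covers variable cost.
Profit = P·Q − TC = 32·3 − 197 = -$101, a loss, but smaller than the $155 fixed cost the firm would lose by shutting down.

Produce at Q = 3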